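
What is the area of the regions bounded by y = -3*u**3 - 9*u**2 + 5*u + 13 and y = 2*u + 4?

Set the curves equal: -3*u**3 - 9*u**2 + 5*u + 13 = 2*u + 4, so -3*u**3 - 9*u**2 + 3*u + 9 = 0, which factors as -3*(u - 1)*(u + 1)*(u + 3) = 0. The curves meet at u = -3, -1, 1.
On [-3, -1], y = 2*u + 4 is on top; that piece has area ∫[-3,-1] (-(-3*u**3 - 9*u**2 + 3*u + 9)) du = 12.
On [-1, 1], y = -3*u**3 - 9*u**2 + 5*u + 13 is on top; that piece has area ∫[-1,1] (-3*u**3 - 9*u**2 + 3*u + 9) du = 12.
Total enclosed area = 12 + 12 = 24.

24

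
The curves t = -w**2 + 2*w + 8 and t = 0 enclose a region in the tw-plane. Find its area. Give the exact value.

Both boundary curves give t as a function of w, so integrate with respect to w. Setting them equal: -w**2 + 2*w + 8 = 0, i.e. -(w - 4)*(w + 2) = 0, so they meet at w = -2, 4.
For w in [-2, 4], t = -w**2 + 2*w + 8 is on the right; area = ∫[-2,4] (-w**2 + 2*w + 8) dw = 36.

36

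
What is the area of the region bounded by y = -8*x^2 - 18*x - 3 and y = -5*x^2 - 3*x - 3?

Set the curves equal: -8*x^2 - 18*x - 3 = -5*x^2 - 3*x - 3, so -3*x^2 - 15*x = 0, which factors as -3*x*(x + 5) = 0. The curves meet at x = -5, 0.
On [-5, 0], y = -8*x^2 - 18*x - 3 is on top; that piece has area ∫[-5,0] (-3*x^2 - 15*x) dx = 125/2.

125/2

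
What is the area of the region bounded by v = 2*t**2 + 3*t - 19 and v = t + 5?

Set the curves equal: 2*t**2 + 3*t - 19 = t + 5, so 2*t**2 + 2*t - 24 = 0, which factors as 2*(t - 3)*(t + 4) = 0. The curves meet at t = -4, 3.
On [-4, 3], v = t + 5 is on top; that piece has area ∫[-4,3] (-(2*t**2 + 2*t - 24)) dt = 343/3.

343/3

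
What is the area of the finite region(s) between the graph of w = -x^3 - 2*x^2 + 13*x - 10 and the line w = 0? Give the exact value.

The curve meets the x-axis where -x^3 - 2*x^2 + 13*x - 10 = 0, i.e. -(x - 2)*(x - 1)*(x + 5) = 0, at x = -5, 1, 2.
On [-5, 1] the curve lies below the axis; ∫[-5,1] (-x^3 - 2*x^2 + 13*x - 10) dx = -144, giving area 144.
On [1, 2] the curve lies above the axis; ∫[1,2] (-x^3 - 2*x^2 + 13*x - 10) dx = 13/12, giving area 13/12.
Total area = 144 + 13/12 = 1741/12.

1741/12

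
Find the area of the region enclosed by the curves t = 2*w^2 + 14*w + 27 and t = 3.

1/3

Both boundary curves give t as a function of w, so integrate with respect to w. Setting them equal: 2*w^2 + 14*w + 24 = 0, i.e. 2*(w + 3)*(w + 4) = 0, so they meet at w = -4, -3.
For w in [-4, -3], t = 2*w^2 + 14*w + 27 is on the left; area = ∫[-4,-3] (-(2*w^2 + 14*w + 24)) dw = 1/3.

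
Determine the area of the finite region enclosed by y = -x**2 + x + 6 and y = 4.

9/2

Set the curves equal: -x**2 + x + 6 = 4, so -x**2 + x + 2 = 0, which factors as -(x - 2)*(x + 1) = 0. The curves meet at x = -1, 2.
On [-1, 2], y = -x**2 + x + 6 is on top; that piece has area ∫[-1,2] (-x**2 + x + 2) dx = 9/2.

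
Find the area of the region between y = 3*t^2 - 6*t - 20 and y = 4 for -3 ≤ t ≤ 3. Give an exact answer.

The difference (3*t^2 - 6*t - 20) - (4) = 3*t^2 - 6*t - 24 changes sign at t = -2 inside [-3, 3], so split the integral there.
∫[-3,-2] (3*t^2 - 6*t - 24) dt = 10.
∫[-2,3] (3*t^2 - 6*t - 24) dt = -100; the area of that piece is 100.
Total area = 10 + 100 = 110.

110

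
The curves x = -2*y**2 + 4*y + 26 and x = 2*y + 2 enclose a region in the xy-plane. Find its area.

Both boundary curves give x as a function of y, so integrate with respect to y. Setting them equal: -2*y**2 + 2*y + 24 = 0, i.e. -2*(y - 4)*(y + 3) = 0, so they meet at y = -3, 4.
For y in [-3, 4], x = -2*y**2 + 4*y + 26 is on the right; area = ∫[-3,4] (-2*y**2 + 2*y + 24) dy = 343/3.

343/3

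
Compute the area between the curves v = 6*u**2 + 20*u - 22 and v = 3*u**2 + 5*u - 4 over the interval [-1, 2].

91/2

The difference (6*u**2 + 20*u - 22) - (3*u**2 + 5*u - 4) = 3*u**2 + 15*u - 18 changes sign at u = 1 inside [-1, 2], so split the integral there.
∫[-1,1] (3*u**2 + 15*u - 18) du = -34; the area of that piece is 34.
∫[1,2] (3*u**2 + 15*u - 18) du = 23/2.
Total area = 34 + 23/2 = 91/2.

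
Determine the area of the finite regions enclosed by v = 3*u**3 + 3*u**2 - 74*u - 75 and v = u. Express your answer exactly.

Set the curves equal: 3*u**3 + 3*u**2 - 74*u - 75 = u, so 3*u**3 + 3*u**2 - 75*u - 75 = 0, which factors as 3*(u - 5)*(u + 1)*(u + 5) = 0. The curves meet at u = -5, -1, 5.
On [-5, -1], v = 3*u**3 + 3*u**2 - 74*u - 75 is on top; that piece has area ∫[-5,-1] (3*u**3 + 3*u**2 - 75*u - 75) du = 256.
On [-1, 5], v = u is on top; that piece has area ∫[-1,5] (-(3*u**3 + 3*u**2 - 75*u - 75)) du = 756.
Total enclosed area = 256 + 756 = 1012.

1012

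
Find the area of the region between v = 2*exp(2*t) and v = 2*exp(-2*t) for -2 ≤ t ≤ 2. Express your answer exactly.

The difference (2*exp(2*t)) - (2*exp(-2*t)) = 2*exp(2*t) - 2*exp(-2*t) changes sign at t = 0 inside [-2, 2], so split the integral there.
∫[-2,0] (2*exp(2*t) - 2*exp(-2*t)) dt = -exp(4) - exp(-4) + 2; the area of that piece is -2 + exp(-4) + exp(4).
∫[0,2] (2*exp(2*t) - 2*exp(-2*t)) dt = -2 + exp(-4) + exp(4).
Total area = (-2 + exp(-4) + exp(4)) + (-2 + exp(-4) + exp(4)) = -4 + 2*exp(-4) + 2*exp(4).

-4 + 2*exp(-4) + 2*exp(4)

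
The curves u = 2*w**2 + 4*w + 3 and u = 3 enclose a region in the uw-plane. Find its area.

Both boundary curves give u as a function of w, so integrate with respect to w. Setting them equal: 2*w**2 + 4*w = 0, i.e. 2*w*(w + 2) = 0, so they meet at w = -2, 0.
For w in [-2, 0], u = 2*w**2 + 4*w + 3 is on the left; area = ∫[-2,0] (-(2*w**2 + 4*w)) dw = 8/3.

8/3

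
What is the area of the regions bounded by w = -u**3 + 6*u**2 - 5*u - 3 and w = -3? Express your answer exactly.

131/4

Set the curves equal: -u**3 + 6*u**2 - 5*u - 3 = -3, so -u**3 + 6*u**2 - 5*u = 0, which factors as -u*(u - 5)*(u - 1) = 0. The curves meet at u = 0, 1, 5.
On [0, 1], w = -3 is on top; that piece has area ∫[0,1] (-(-u**3 + 6*u**2 - 5*u)) du = 3/4.
On [1, 5], w = -u**3 + 6*u**2 - 5*u - 3 is on top; that piece has area ∫[1,5] (-u**3 + 6*u**2 - 5*u) du = 32.
Total enclosed area = 3/4 + 32 = 131/4.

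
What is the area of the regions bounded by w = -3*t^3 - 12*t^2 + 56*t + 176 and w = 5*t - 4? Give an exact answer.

3901/4

Set the curves equal: -3*t^3 - 12*t^2 + 56*t + 176 = 5*t - 4, so -3*t^3 - 12*t^2 + 51*t + 180 = 0, which factors as -3*(t - 4)*(t + 3)*(t + 5) = 0. The curves meet at t = -5, -3, 4.
On [-5, -3], w = 5*t - 4 is on top; that piece has area ∫[-5,-3] (-(-3*t^3 - 12*t^2 + 51*t + 180)) dt = 32.
On [-3, 4], w = -3*t^3 - 12*t^2 + 56*t + 176 is on top; that piece has area ∫[-3,4] (-3*t^3 - 12*t^2 + 51*t + 180) dt = 3773/4.
Total enclosed area = 32 + 3773/4 = 3901/4.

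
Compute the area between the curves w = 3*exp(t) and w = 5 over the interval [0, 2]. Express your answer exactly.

The difference (3*exp(t)) - (5) = 3*exp(t) - 5 changes sign at t = log(5/3) inside [0, 2], so split the integral there.
∫[0,log(5/3)] (3*exp(t) - 5) dt = log(243/3125) + 2; the area of that piece is -2 + log(3125/243).
∫[log(5/3),2] (3*exp(t) - 5) dt = -15 - 5*log(3) + 5*log(5) + 3*exp(2).
Total area = (-2 + log(3125/243)) + (-15 - 5*log(3) + 5*log(5) + 3*exp(2)) = -17 - 10*log(3) + 10*log(5) + 3*exp(2).

-17 - 10*log(3) + 10*log(5) + 3*exp(2)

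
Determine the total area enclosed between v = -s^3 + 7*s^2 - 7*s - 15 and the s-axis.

The curve meets the s-axis where -s^3 + 7*s^2 - 7*s - 15 = 0, i.e. -(s - 5)*(s - 3)*(s + 1) = 0, at s = -1, 3, 5.
On [-1, 3] the curve lies below the axis; ∫[-1,3] (-s^3 + 7*s^2 - 7*s - 15) ds = -128/3, giving area 128/3.
On [3, 5] the curve lies above the axis; ∫[3,5] (-s^3 + 7*s^2 - 7*s - 15) ds = 20/3, giving area 20/3.
Total area = 128/3 + 20/3 = 148/3.

148/3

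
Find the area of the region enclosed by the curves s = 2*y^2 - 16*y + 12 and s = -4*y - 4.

8/3

Both boundary curves give s as a function of y, so integrate with respect to y. Setting them equal: 2*y^2 - 12*y + 16 = 0, i.e. 2*(y - 4)*(y - 2) = 0, so they meet at y = 2, 4.
For y in [2, 4], s = 2*y^2 - 16*y + 12 is on the left; area = ∫[2,4] (-(2*y^2 - 12*y + 16)) dy = 8/3.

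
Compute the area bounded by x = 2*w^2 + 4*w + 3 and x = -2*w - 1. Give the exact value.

1/3

Both boundary curves give x as a function of w, so integrate with respect to w. Setting them equal: 2*w^2 + 6*w + 4 = 0, i.e. 2*(w + 1)*(w + 2) = 0, so they meet at w = -2, -1.
For w in [-2, -1], x = 2*w^2 + 4*w + 3 is on the left; area = ∫[-2,-1] (-(2*w^2 + 6*w + 4)) dw = 1/3.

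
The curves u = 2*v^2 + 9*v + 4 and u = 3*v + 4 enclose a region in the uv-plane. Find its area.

Both boundary curves give u as a function of v, so integrate with respect to v. Setting them equal: 2*v^2 + 6*v = 0, i.e. 2*v*(v + 3) = 0, so they meet at v = -3, 0.
For v in [-3, 0], u = 2*v^2 + 9*v + 4 is on the left; area = ∫[-3,0] (-(2*v^2 + 6*v)) dv = 9.

9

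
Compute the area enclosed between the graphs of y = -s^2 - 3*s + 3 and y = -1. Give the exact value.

125/6

Set the curves equal: -s^2 - 3*s + 3 = -1, so -s^2 - 3*s + 4 = 0, which factors as -(s - 1)*(s + 4) = 0. The curves meet at s = -4, 1.
On [-4, 1], y = -s^2 - 3*s + 3 is on top; that piece has area ∫[-4,1] (-s^2 - 3*s + 4) ds = 125/6.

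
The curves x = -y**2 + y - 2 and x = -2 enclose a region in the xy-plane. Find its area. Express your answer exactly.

Both boundary curves give x as a function of y, so integrate with respect to y. Setting them equal: -y**2 + y = 0, i.e. -y*(y - 1) = 0, so they meet at y = 0, 1.
For y in [0, 1], x = -y**2 + y - 2 is on the right; area = ∫[0,1] (-y**2 + y) dy = 1/6.

1/6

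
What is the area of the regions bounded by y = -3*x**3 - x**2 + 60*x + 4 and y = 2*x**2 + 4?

2521/4

Set the curves equal: -3*x**3 - x**2 + 60*x + 4 = 2*x**2 + 4, so -3*x**3 - 3*x**2 + 60*x = 0, which factors as -3*x*(x - 4)*(x + 5) = 0. The curves meet at x = -5, 0, 4.
On [-5, 0], y = 2*x**2 + 4 is on top; that piece has area ∫[-5,0] (-(-3*x**3 - 3*x**2 + 60*x)) dx = 1625/4.
On [0, 4], y = -3*x**3 - x**2 + 60*x + 4 is on top; that piece has area ∫[0,4] (-3*x**3 - 3*x**2 + 60*x) dx = 224.
Total enclosed area = 1625/4 + 224 = 2521/4.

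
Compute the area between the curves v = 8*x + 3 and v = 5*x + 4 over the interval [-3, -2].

On [-3, -2], (8*x + 3) - (5*x + 4) = 3*x - 1 is ≤ 0 throughout, so the area is a single integral of |3*x - 1|.
∫[-3,-2] (3*x - 1) dx = -17/2; the area of that piece is 17/2.

17/2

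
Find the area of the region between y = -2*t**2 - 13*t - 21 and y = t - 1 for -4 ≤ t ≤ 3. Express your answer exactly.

The difference (-2*t**2 - 13*t - 21) - (t - 1) = -2*t**2 - 14*t - 20 changes sign at t = -2 inside [-4, 3], so split the integral there.
∫[-4,-2] (-2*t**2 - 14*t - 20) dt = 20/3.
∫[-2,3] (-2*t**2 - 14*t - 20) dt = -475/3; the area of that piece is 475/3.
Total area = 20/3 + 475/3 = 165.

165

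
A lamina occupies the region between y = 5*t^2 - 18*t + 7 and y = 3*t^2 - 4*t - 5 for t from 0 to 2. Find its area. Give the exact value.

10

The difference (5*t^2 - 18*t + 7) - (3*t^2 - 4*t - 5) = 2*t^2 - 14*t + 12 changes sign at t = 1 inside [0, 2], so split the integral there.
∫[0,1] (2*t^2 - 14*t + 12) dt = 17/3.
∫[1,2] (2*t^2 - 14*t + 12) dt = -13/3; the area of that piece is 13/3.
Total area = 17/3 + 13/3 = 10.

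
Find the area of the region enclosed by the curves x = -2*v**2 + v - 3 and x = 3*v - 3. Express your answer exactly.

Both boundary curves give x as a function of v, so integrate with respect to v. Setting them equal: -2*v**2 - 2*v = 0, i.e. -2*v*(v + 1) = 0, so they meet at v = -1, 0.
For v in [-1, 0], x = -2*v**2 + v - 3 is on the right; area = ∫[-1,0] (-2*v**2 - 2*v) dv = 1/3.

1/3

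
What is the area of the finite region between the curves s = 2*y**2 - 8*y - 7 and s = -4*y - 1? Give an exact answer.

64/3

Both boundary curves give s as a function of y, so integrate with respect to y. Setting them equal: 2*y**2 - 4*y - 6 = 0, i.e. 2*(y - 3)*(y + 1) = 0, so they meet at y = -1, 3.
For y in [-1, 3], s = 2*y**2 - 8*y - 7 is on the left; area = ∫[-1,3] (-(2*y**2 - 4*y - 6)) dy = 64/3.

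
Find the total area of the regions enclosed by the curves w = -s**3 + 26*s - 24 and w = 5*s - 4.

999/4

Set the curves equal: -s**3 + 26*s - 24 = 5*s - 4, so -s**3 + 21*s - 20 = 0, which factors as -(s - 4)*(s - 1)*(s + 5) = 0. The curves meet at s = -5, 1, 4.
On [-5, 1], w = 5*s - 4 is on top; that piece has area ∫[-5,1] (-(-s**3 + 21*s - 20)) ds = 216.
On [1, 4], w = -s**3 + 26*s - 24 is on top; that piece has area ∫[1,4] (-s**3 + 21*s - 20) ds = 135/4.
Total enclosed area = 216 + 135/4 = 999/4.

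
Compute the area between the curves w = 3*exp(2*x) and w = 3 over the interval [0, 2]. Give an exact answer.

-15/2 + 3*exp(4)/2

On [0, 2], (3*exp(2*x)) - (3) = 3*exp(2*x) - 3 is ≥ 0 throughout, so the area is a single integral of |3*exp(2*x) - 3|.
∫[0,2] (3*exp(2*x) - 3) dx = -15/2 + 3*exp(4)/2.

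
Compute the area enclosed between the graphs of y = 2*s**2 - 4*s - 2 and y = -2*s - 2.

Set the curves equal: 2*s**2 - 4*s - 2 = -2*s - 2, so 2*s**2 - 2*s = 0, which factors as 2*s*(s - 1) = 0. The curves meet at s = 0, 1.
On [0, 1], y = -2*s - 2 is on top; that piece has area ∫[0,1] (-(2*s**2 - 2*s)) ds = 1/3.

1/3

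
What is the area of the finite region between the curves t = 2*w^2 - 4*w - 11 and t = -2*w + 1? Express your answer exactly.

125/3

Both boundary curves give t as a function of w, so integrate with respect to w. Setting them equal: 2*w^2 - 2*w - 12 = 0, i.e. 2*(w - 3)*(w + 2) = 0, so they meet at w = -2, 3.
For w in [-2, 3], t = 2*w^2 - 4*w - 11 is on the left; area = ∫[-2,3] (-(2*w^2 - 2*w - 12)) dw = 125/3.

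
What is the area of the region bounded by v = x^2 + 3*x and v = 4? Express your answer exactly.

125/6

Set the curves equal: x^2 + 3*x = 4, so x^2 + 3*x - 4 = 0, which factors as (x - 1)*(x + 4) = 0. The curves meet at x = -4, 1.
On [-4, 1], v = 4 is on top; that piece has area ∫[-4,1] (-(x^2 + 3*x - 4)) dx = 125/6.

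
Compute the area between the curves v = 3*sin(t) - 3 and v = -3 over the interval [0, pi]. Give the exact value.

6

On [0, pi], (3*sin(t) - 3) - (-3) = 3*sin(t) is ≥ 0 throughout, so the area is a single integral of |3*sin(t)|.
∫[0,pi] (3*sin(t)) dt = 6.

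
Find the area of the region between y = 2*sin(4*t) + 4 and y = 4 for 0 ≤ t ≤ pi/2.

2

The difference (2*sin(4*t) + 4) - (4) = 2*sin(4*t) changes sign at t = pi/4 inside [0, pi/2], so split the integral there.
∫[0,pi/4] (2*sin(4*t)) dt = 1.
∫[pi/4,pi/2] (2*sin(4*t)) dt = -1; the area of that piece is 1.
Total area = 1 + 1 = 2.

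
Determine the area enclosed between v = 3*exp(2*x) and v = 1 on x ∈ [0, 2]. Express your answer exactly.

On [0, 2], (3*exp(2*x)) - (1) = 3*exp(2*x) - 1 is ≥ 0 throughout, so the area is a single integral of |3*exp(2*x) - 1|.
∫[0,2] (3*exp(2*x) - 1) dx = -7/2 + 3*exp(4)/2.

-7/2 + 3*exp(4)/2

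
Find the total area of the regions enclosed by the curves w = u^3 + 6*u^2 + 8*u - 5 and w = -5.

Set the curves equal: u^3 + 6*u^2 + 8*u - 5 = -5, so u^3 + 6*u^2 + 8*u = 0, which factors as u*(u + 2)*(u + 4) = 0. The curves meet at u = -4, -2, 0.
On [-4, -2], w = u^3 + 6*u^2 + 8*u - 5 is on top; that piece has area ∫[-4,-2] (u^3 + 6*u^2 + 8*u) du = 4.
On [-2, 0], w = -5 is on top; that piece has area ∫[-2,0] (-(u^3 + 6*u^2 + 8*u)) du = 4.
Total enclosed area = 4 + 4 = 8.

8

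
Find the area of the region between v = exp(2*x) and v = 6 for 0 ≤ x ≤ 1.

The difference (exp(2*x)) - (6) = exp(2*x) - 6 changes sign at x = log(6)/2 inside [0, 1], so split the integral there.
∫[0,log(6)/2] (exp(2*x) - 6) dx = 5/2 - log(216); the area of that piece is -5/2 + log(216).
∫[log(6)/2,1] (exp(2*x) - 6) dx = -9 + exp(2)/2 + 3*log(6).
Total area = (-5/2 + log(216)) + (-9 + exp(2)/2 + 3*log(6)) = -23/2 + exp(2)/2 + 6*log(6).

-23/2 + exp(2)/2 + 6*log(6)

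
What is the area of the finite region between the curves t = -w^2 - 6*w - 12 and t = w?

1/6

Both boundary curves give t as a function of w, so integrate with respect to w. Setting them equal: -w^2 - 7*w - 12 = 0, i.e. -(w + 3)*(w + 4) = 0, so they meet at w = -4, -3.
For w in [-4, -3], t = -w^2 - 6*w - 12 is on the right; area = ∫[-4,-3] (-w^2 - 7*w - 12) dw = 1/6.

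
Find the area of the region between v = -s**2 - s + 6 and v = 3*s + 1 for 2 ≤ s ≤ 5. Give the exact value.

66

On [2, 5], (-s**2 - s + 6) - (3*s + 1) = -s**2 - 4*s + 5 is ≤ 0 throughout, so the area is a single integral of |-s**2 - 4*s + 5|.
∫[2,5] (-s**2 - 4*s + 5) ds = -66; the area of that piece is 66.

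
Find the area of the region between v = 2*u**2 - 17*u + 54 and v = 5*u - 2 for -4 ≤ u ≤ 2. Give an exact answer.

516

On [-4, 2], (2*u**2 - 17*u + 54) - (5*u - 2) = 2*u**2 - 22*u + 56 is ≥ 0 throughout, so the area is a single integral of |2*u**2 - 22*u + 56|.
∫[-4,2] (2*u**2 - 22*u + 56) du = 516.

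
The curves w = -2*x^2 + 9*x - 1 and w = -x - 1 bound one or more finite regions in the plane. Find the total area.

Set the curves equal: -2*x^2 + 9*x - 1 = -x - 1, so -2*x^2 + 10*x = 0, which factors as -2*x*(x - 5) = 0. The curves meet at x = 0, 5.
On [0, 5], w = -2*x^2 + 9*x - 1 is on top; that piece has area ∫[0,5] (-2*x^2 + 10*x) dx = 125/3.

125/3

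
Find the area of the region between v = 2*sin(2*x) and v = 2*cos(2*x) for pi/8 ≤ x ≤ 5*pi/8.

2*sqrt(2)

On [pi/8, 5*pi/8], (2*sin(2*x)) - (2*cos(2*x)) = 2*sin(2*x) - 2*cos(2*x) is ≥ 0 throughout, so the area is a single integral of |2*sin(2*x) - 2*cos(2*x)|.
∫[pi/8,5*pi/8] (2*sin(2*x) - 2*cos(2*x)) dx = 2*sqrt(2).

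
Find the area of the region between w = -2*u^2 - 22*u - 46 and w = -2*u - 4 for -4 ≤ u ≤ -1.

74/3

The difference (-2*u^2 - 22*u - 46) - (-2*u - 4) = -2*u^2 - 20*u - 42 changes sign at u = -3 inside [-4, -1], so split the integral there.
∫[-4,-3] (-2*u^2 - 20*u - 42) du = 10/3.
∫[-3,-1] (-2*u^2 - 20*u - 42) du = -64/3; the area of that piece is 64/3.
Total area = 10/3 + 64/3 = 74/3.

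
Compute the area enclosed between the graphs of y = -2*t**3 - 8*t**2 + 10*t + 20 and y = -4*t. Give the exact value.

Set the curves equal: -2*t**3 - 8*t**2 + 10*t + 20 = -4*t, so -2*t**3 - 8*t**2 + 14*t + 20 = 0, which factors as -2*(t - 2)*(t + 1)*(t + 5) = 0. The curves meet at t = -5, -1, 2.
On [-5, -1], y = -4*t is on top; that piece has area ∫[-5,-1] (-(-2*t**3 - 8*t**2 + 14*t + 20)) dt = 320/3.
On [-1, 2], y = -2*t**3 - 8*t**2 + 10*t + 20 is on top; that piece has area ∫[-1,2] (-2*t**3 - 8*t**2 + 14*t + 20) dt = 99/2.
Total enclosed area = 320/3 + 99/2 = 937/6.

937/6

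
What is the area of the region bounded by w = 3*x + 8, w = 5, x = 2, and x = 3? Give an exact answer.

On [2, 3], (3*x + 8) - (5) = 3*x + 3 is ≥ 0 throughout, so the area is a single integral of |3*x + 3|.
∫[2,3] (3*x + 3) dx = 21/2.

21/2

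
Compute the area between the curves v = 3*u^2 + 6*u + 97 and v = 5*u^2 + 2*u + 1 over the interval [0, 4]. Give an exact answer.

1120/3

On [0, 4], (3*u^2 + 6*u + 97) - (5*u^2 + 2*u + 1) = -2*u^2 + 4*u + 96 is ≥ 0 throughout, so the area is a single integral of |-2*u^2 + 4*u + 96|.
∫[0,4] (-2*u^2 + 4*u + 96) du = 1120/3.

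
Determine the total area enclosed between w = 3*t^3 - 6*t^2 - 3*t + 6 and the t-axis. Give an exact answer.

37/4

The curve meets the t-axis where 3*t^3 - 6*t^2 - 3*t + 6 = 0, i.e. 3*(t - 2)*(t - 1)*(t + 1) = 0, at t = -1, 1, 2.
On [-1, 1] the curve lies above the axis; ∫[-1,1] (3*t^3 - 6*t^2 - 3*t + 6) dt = 8, giving area 8.
On [1, 2] the curve lies below the axis; ∫[1,2] (3*t^3 - 6*t^2 - 3*t + 6) dt = -5/4, giving area 5/4.
Total area = 8 + 5/4 = 37/4.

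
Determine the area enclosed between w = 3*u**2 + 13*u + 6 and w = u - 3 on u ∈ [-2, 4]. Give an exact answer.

The difference (3*u**2 + 13*u + 6) - (u - 3) = 3*u**2 + 12*u + 9 changes sign at u = -1 inside [-2, 4], so split the integral there.
∫[-2,-1] (3*u**2 + 12*u + 9) du = -2; the area of that piece is 2.
∫[-1,4] (3*u**2 + 12*u + 9) du = 200.
Total area = 2 + 200 = 202.

202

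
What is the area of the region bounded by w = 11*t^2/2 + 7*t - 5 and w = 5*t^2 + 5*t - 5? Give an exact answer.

Set the curves equal: 11*t^2/2 + 7*t - 5 = 5*t^2 + 5*t - 5, so t^2/2 + 2*t = 0, which factors as t*(t + 4)/2 = 0. The curves meet at t = -4, 0.
On [-4, 0], w = 5*t^2 + 5*t - 5 is on top; that piece has area ∫[-4,0] (-(t^2/2 + 2*t)) dt = 16/3.

16/3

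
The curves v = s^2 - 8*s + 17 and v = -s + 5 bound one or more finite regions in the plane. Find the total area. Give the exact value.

Set the curves equal: s^2 - 8*s + 17 = -s + 5, so s^2 - 7*s + 12 = 0, which factors as (s - 4)*(s - 3) = 0. The curves meet at s = 3, 4.
On [3, 4], v = -s + 5 is on top; that piece has area ∫[3,4] (-(s^2 - 7*s + 12)) ds = 1/6.

1/6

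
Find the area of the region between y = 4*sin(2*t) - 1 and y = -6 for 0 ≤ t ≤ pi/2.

4 + 5*pi/2

On [0, pi/2], (4*sin(2*t) - 1) - (-6) = 4*sin(2*t) + 5 is ≥ 0 throughout, so the area is a single integral of |4*sin(2*t) + 5|.
∫[0,pi/2] (4*sin(2*t) + 5) dt = 4 + 5*pi/2.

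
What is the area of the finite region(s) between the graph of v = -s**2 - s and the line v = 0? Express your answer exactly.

1/6

The curve meets the s-axis where -s**2 - s = 0, i.e. -s*(s + 1) = 0, at s = -1, 0.
On [-1, 0] the curve lies above the axis; ∫[-1,0] (-s**2 - s) ds = 1/6, giving area 1/6.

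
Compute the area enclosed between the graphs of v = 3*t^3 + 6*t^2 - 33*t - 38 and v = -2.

937/4

Set the curves equal: 3*t^3 + 6*t^2 - 33*t - 38 = -2, so 3*t^3 + 6*t^2 - 33*t - 36 = 0, which factors as 3*(t - 3)*(t + 1)*(t + 4) = 0. The curves meet at t = -4, -1, 3.
On [-4, -1], v = 3*t^3 + 6*t^2 - 33*t - 38 is on top; that piece has area ∫[-4,-1] (3*t^3 + 6*t^2 - 33*t - 36) dt = 297/4.
On [-1, 3], v = -2 is on top; that piece has area ∫[-1,3] (-(3*t^3 + 6*t^2 - 33*t - 36)) dt = 160.
Total enclosed area = 297/4 + 160 = 937/4.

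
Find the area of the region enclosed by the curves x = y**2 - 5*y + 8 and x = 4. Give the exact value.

9/2

Both boundary curves give x as a function of y, so integrate with respect to y. Setting them equal: y**2 - 5*y + 4 = 0, i.e. (y - 4)*(y - 1) = 0, so they meet at y = 1, 4.
For y in [1, 4], x = y**2 - 5*y + 8 is on the left; area = ∫[1,4] (-(y**2 - 5*y + 4)) dy = 9/2.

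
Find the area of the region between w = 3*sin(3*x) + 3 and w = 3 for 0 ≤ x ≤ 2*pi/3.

4

The difference (3*sin(3*x) + 3) - (3) = 3*sin(3*x) changes sign at x = pi/3 inside [0, 2*pi/3], so split the integral there.
∫[0,pi/3] (3*sin(3*x)) dx = 2.
∫[pi/3,2*pi/3] (3*sin(3*x)) dx = -2; the area of that piece is 2.
Total area = 2 + 2 = 4.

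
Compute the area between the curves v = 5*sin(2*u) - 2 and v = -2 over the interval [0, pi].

The difference (5*sin(2*u) - 2) - (-2) = 5*sin(2*u) changes sign at u = pi/2 inside [0, pi], so split the integral there.
∫[0,pi/2] (5*sin(2*u)) du = 5.
∫[pi/2,pi] (5*sin(2*u)) du = -5; the area of that piece is 5.
Total area = 5 + 5 = 10.

10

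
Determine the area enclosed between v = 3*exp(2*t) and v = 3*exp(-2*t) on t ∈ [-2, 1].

-6 + 3*exp(-4)/2 + 3*exp(-2)/2 + 3*exp(2)/2 + 3*exp(4)/2

The difference (3*exp(2*t)) - (3*exp(-2*t)) = 3*exp(2*t) - 3*exp(-2*t) changes sign at t = 0 inside [-2, 1], so split the integral there.
∫[-2,0] (3*exp(2*t) - 3*exp(-2*t)) dt = -3*exp(4)/2 - 3*exp(-4)/2 + 3; the area of that piece is -3 + 3*exp(-4)/2 + 3*exp(4)/2.
∫[0,1] (3*exp(2*t) - 3*exp(-2*t)) dt = -3 + 3*exp(-2)/2 + 3*exp(2)/2.
Total area = (-3 + 3*exp(-4)/2 + 3*exp(4)/2) + (-3 + 3*exp(-2)/2 + 3*exp(2)/2) = -6 + 3*exp(-4)/2 + 3*exp(-2)/2 + 3*exp(2)/2 + 3*exp(4)/2.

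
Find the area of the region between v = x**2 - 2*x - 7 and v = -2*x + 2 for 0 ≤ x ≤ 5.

The difference (x**2 - 2*x - 7) - (-2*x + 2) = x**2 - 9 changes sign at x = 3 inside [0, 5], so split the integral there.
∫[0,3] (x**2 - 9) dx = -18; the area of that piece is 18.
∫[3,5] (x**2 - 9) dx = 44/3.
Total area = 18 + 44/3 = 98/3.

98/3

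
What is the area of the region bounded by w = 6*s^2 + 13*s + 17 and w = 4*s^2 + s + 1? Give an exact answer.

8/3

Set the curves equal: 6*s^2 + 13*s + 17 = 4*s^2 + s + 1, so 2*s^2 + 12*s + 16 = 0, which factors as 2*(s + 2)*(s + 4) = 0. The curves meet at s = -4, -2.
On [-4, -2], w = 4*s^2 + s + 1 is on top; that piece has area ∫[-4,-2] (-(2*s^2 + 12*s + 16)) ds = 8/3.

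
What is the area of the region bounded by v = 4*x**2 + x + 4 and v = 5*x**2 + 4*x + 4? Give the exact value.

9/2

Set the curves equal: 4*x**2 + x + 4 = 5*x**2 + 4*x + 4, so -x**2 - 3*x = 0, which factors as -x*(x + 3) = 0. The curves meet at x = -3, 0.
On [-3, 0], v = 4*x**2 + x + 4 is on top; that piece has area ∫[-3,0] (-x**2 - 3*x) dx = 9/2.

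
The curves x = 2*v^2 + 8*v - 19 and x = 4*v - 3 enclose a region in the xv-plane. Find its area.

72

Both boundary curves give x as a function of v, so integrate with respect to v. Setting them equal: 2*v^2 + 4*v - 16 = 0, i.e. 2*(v - 2)*(v + 4) = 0, so they meet at v = -4, 2.
For v in [-4, 2], x = 2*v^2 + 8*v - 19 is on the left; area = ∫[-4,2] (-(2*v^2 + 4*v - 16)) dv = 72.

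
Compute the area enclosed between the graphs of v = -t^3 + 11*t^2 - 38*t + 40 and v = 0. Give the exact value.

Set the curves equal: -t^3 + 11*t^2 - 38*t + 40 = 0, so -t^3 + 11*t^2 - 38*t + 40 = 0, which factors as -(t - 5)*(t - 4)*(t - 2) = 0. The curves meet at t = 2, 4, 5.
On [2, 4], v = 0 is on top; that piece has area ∫[2,4] (-(-t^3 + 11*t^2 - 38*t + 40)) dt = 8/3.
On [4, 5], v = -t^3 + 11*t^2 - 38*t + 40 is on top; that piece has area ∫[4,5] (-t^3 + 11*t^2 - 38*t + 40) dt = 5/12.
Total enclosed area = 8/3 + 5/12 = 37/12.

37/12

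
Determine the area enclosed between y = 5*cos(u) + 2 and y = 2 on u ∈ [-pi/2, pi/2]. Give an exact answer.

10

On [-pi/2, pi/2], (5*cos(u) + 2) - (2) = 5*cos(u) is ≥ 0 throughout, so the area is a single integral of |5*cos(u)|.
∫[-pi/2,pi/2] (5*cos(u)) du = 10.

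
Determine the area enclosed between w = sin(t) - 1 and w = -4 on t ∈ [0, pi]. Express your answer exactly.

On [0, pi], (sin(t) - 1) - (-4) = sin(t) + 3 is ≥ 0 throughout, so the area is a single integral of |sin(t) + 3|.
∫[0,pi] (sin(t) + 3) dt = 2 + 3*pi.

2 + 3*pi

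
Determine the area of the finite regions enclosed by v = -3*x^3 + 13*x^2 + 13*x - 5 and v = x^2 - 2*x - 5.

443/2

Set the curves equal: -3*x^3 + 13*x^2 + 13*x - 5 = x^2 - 2*x - 5, so -3*x^3 + 12*x^2 + 15*x = 0, which factors as -3*x*(x - 5)*(x + 1) = 0. The curves meet at x = -1, 0, 5.
On [-1, 0], v = x^2 - 2*x - 5 is on top; that piece has area ∫[-1,0] (-(-3*x^3 + 12*x^2 + 15*x)) dx = 11/4.
On [0, 5], v = -3*x^3 + 13*x^2 + 13*x - 5 is on top; that piece has area ∫[0,5] (-3*x^3 + 12*x^2 + 15*x) dx = 875/4.
Total enclosed area = 11/4 + 875/4 = 443/2.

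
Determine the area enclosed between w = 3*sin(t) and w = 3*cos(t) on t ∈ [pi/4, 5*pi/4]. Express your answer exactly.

On [pi/4, 5*pi/4], (3*sin(t)) - (3*cos(t)) = 3*sin(t) - 3*cos(t) is ≥ 0 throughout, so the area is a single integral of |3*sin(t) - 3*cos(t)|.
∫[pi/4,5*pi/4] (3*sin(t) - 3*cos(t)) dt = 6*sqrt(2).

6*sqrt(2)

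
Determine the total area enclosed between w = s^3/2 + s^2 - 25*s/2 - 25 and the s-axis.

The curve meets the s-axis where s^3/2 + s^2 - 25*s/2 - 25 = 0, i.e. (s - 5)*(s + 2)*(s + 5)/2 = 0, at s = -5, -2, 5.
On [-5, -2] the curve lies above the axis; ∫[-5,-2] (s^3/2 + s^2 - 25*s/2 - 25) ds = 153/8, giving area 153/8.
On [-2, 5] the curve lies below the axis; ∫[-2,5] (s^3/2 + s^2 - 25*s/2 - 25) ds = -4459/24, giving area 4459/24.
Total area = 153/8 + 4459/24 = 2459/12.

2459/12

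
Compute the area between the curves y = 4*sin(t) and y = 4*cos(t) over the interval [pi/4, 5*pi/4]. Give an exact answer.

8*sqrt(2)

On [pi/4, 5*pi/4], (4*sin(t)) - (4*cos(t)) = 4*sin(t) - 4*cos(t) is ≥ 0 throughout, so the area is a single integral of |4*sin(t) - 4*cos(t)|.
∫[pi/4,5*pi/4] (4*sin(t) - 4*cos(t)) dt = 8*sqrt(2).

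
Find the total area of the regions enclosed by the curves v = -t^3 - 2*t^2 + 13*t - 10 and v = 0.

Set the curves equal: -t^3 - 2*t^2 + 13*t - 10 = 0, so -t^3 - 2*t^2 + 13*t - 10 = 0, which factors as -(t - 2)*(t - 1)*(t + 5) = 0. The curves meet at t = -5, 1, 2.
On [-5, 1], v = 0 is on top; that piece has area ∫[-5,1] (-(-t^3 - 2*t^2 + 13*t - 10)) dt = 144.
On [1, 2], v = -t^3 - 2*t^2 + 13*t - 10 is on top; that piece has area ∫[1,2] (-t^3 - 2*t^2 + 13*t - 10) dt = 13/12.
Total enclosed area = 144 + 13/12 = 1741/12.

1741/12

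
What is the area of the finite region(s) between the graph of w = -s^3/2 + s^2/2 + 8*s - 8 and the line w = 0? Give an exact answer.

The curve meets the s-axis where -s^3/2 + s^2/2 + 8*s - 8 = 0, i.e. -(s - 4)*(s - 1)*(s + 4)/2 = 0, at s = -4, 1, 4.
On [-4, 1] the curve lies below the axis; ∫[-4,1] (-s^3/2 + s^2/2 + 8*s - 8) ds = -1375/24, giving area 1375/24.
On [1, 4] the curve lies above the axis; ∫[1,4] (-s^3/2 + s^2/2 + 8*s - 8) ds = 117/8, giving area 117/8.
Total area = 1375/24 + 117/8 = 863/12.

863/12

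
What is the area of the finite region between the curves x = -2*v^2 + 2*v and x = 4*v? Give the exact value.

Both boundary curves give x as a function of v, so integrate with respect to v. Setting them equal: -2*v^2 - 2*v = 0, i.e. -2*v*(v + 1) = 0, so they meet at v = -1, 0.
For v in [-1, 0], x = -2*v^2 + 2*v is on the right; area = ∫[-1,0] (-2*v^2 - 2*v) dv = 1/3.

1/3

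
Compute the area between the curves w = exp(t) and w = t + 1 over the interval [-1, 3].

On [-1, 3], (exp(t)) - (t + 1) = -t + exp(t) - 1 is ≥ 0 throughout, so the area is a single integral of |-t + exp(t) - 1|.
∫[-1,3] (-t + exp(t) - 1) dt = -8 - exp(-1) + exp(3).

-8 - exp(-1) + exp(3)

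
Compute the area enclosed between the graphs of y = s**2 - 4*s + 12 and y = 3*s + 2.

Set the curves equal: s**2 - 4*s + 12 = 3*s + 2, so s**2 - 7*s + 10 = 0, which factors as (s - 5)*(s - 2) = 0. The curves meet at s = 2, 5.
On [2, 5], y = 3*s + 2 is on top; that piece has area ∫[2,5] (-(s**2 - 7*s + 10)) ds = 9/2.

9/2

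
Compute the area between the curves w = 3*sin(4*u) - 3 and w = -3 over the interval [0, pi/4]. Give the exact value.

3/2

On [0, pi/4], (3*sin(4*u) - 3) - (-3) = 3*sin(4*u) is ≥ 0 throughout, so the area is a single integral of |3*sin(4*u)|.
∫[0,pi/4] (3*sin(4*u)) du = 3/2.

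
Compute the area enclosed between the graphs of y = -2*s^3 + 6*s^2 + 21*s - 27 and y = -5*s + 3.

256

Set the curves equal: -2*s^3 + 6*s^2 + 21*s - 27 = -5*s + 3, so -2*s^3 + 6*s^2 + 26*s - 30 = 0, which factors as -2*(s - 5)*(s - 1)*(s + 3) = 0. The curves meet at s = -3, 1, 5.
On [-3, 1], y = -5*s + 3 is on top; that piece has area ∫[-3,1] (-(-2*s^3 + 6*s^2 + 26*s - 30)) ds = 128.
On [1, 5], y = -2*s^3 + 6*s^2 + 21*s - 27 is on top; that piece has area ∫[1,5] (-2*s^3 + 6*s^2 + 26*s - 30) ds = 128.
Total enclosed area = 128 + 128 = 256.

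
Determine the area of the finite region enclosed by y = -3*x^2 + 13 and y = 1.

32

Set the curves equal: -3*x^2 + 13 = 1, so -3*x^2 + 12 = 0, which factors as -3*(x - 2)*(x + 2) = 0. The curves meet at x = -2, 2.
On [-2, 2], y = -3*x^2 + 13 is on top; that piece has area ∫[-2,2] (-3*x^2 + 12) dx = 32.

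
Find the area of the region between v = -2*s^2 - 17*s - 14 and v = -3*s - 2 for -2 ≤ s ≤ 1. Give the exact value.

89/3

The difference (-2*s^2 - 17*s - 14) - (-3*s - 2) = -2*s^2 - 14*s - 12 changes sign at s = -1 inside [-2, 1], so split the integral there.
∫[-2,-1] (-2*s^2 - 14*s - 12) ds = 13/3.
∫[-1,1] (-2*s^2 - 14*s - 12) ds = -76/3; the area of that piece is 76/3.
Total area = 13/3 + 76/3 = 89/3.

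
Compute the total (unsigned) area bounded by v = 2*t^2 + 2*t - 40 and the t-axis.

243

The curve meets the t-axis where 2*t^2 + 2*t - 40 = 0, i.e. 2*(t - 4)*(t + 5) = 0, at t = -5, 4.
On [-5, 4] the curve lies below the axis; ∫[-5,4] (2*t^2 + 2*t - 40) dt = -243, giving area 243.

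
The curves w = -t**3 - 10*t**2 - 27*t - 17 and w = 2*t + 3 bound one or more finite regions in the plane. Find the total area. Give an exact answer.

71/6

Set the curves equal: -t**3 - 10*t**2 - 27*t - 17 = 2*t + 3, so -t**3 - 10*t**2 - 29*t - 20 = 0, which factors as -(t + 1)*(t + 4)*(t + 5) = 0. The curves meet at t = -5, -4, -1.
On [-5, -4], w = 2*t + 3 is on top; that piece has area ∫[-5,-4] (-(-t**3 - 10*t**2 - 29*t - 20)) dt = 7/12.
On [-4, -1], w = -t**3 - 10*t**2 - 27*t - 17 is on top; that piece has area ∫[-4,-1] (-t**3 - 10*t**2 - 29*t - 20) dt = 45/4.
Total enclosed area = 7/12 + 45/4 = 71/6.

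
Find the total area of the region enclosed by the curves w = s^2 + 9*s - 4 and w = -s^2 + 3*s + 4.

125/3

Set the curves equal: s^2 + 9*s - 4 = -s^2 + 3*s + 4, so 2*s^2 + 6*s - 8 = 0, which factors as 2*(s - 1)*(s + 4) = 0. The curves meet at s = -4, 1.
On [-4, 1], w = -s^2 + 3*s + 4 is on top; that piece has area ∫[-4,1] (-(2*s^2 + 6*s - 8)) ds = 125/3.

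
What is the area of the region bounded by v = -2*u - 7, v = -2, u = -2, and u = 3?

On [-2, 3], (-2*u - 7) - (-2) = -2*u - 5 is ≤ 0 throughout, so the area is a single integral of |-2*u - 5|.
∫[-2,3] (-2*u - 5) du = -30; the area of that piece is 30.

30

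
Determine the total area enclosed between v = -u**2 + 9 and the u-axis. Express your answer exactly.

36

The curve meets the u-axis where -u**2 + 9 = 0, i.e. -(u - 3)*(u + 3) = 0, at u = -3, 3.
On [-3, 3] the curve lies above the axis; ∫[-3,3] (-u**2 + 9) du = 36, giving area 36.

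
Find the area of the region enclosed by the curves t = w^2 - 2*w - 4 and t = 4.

36

Both boundary curves give t as a function of w, so integrate with respect to w. Setting them equal: w^2 - 2*w - 8 = 0, i.e. (w - 4)*(w + 2) = 0, so they meet at w = -2, 4.
For w in [-2, 4], t = w^2 - 2*w - 4 is on the left; area = ∫[-2,4] (-(w^2 - 2*w - 8)) dw = 36.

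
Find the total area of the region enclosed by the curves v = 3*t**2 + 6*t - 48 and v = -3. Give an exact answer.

Set the curves equal: 3*t**2 + 6*t - 48 = -3, so 3*t**2 + 6*t - 45 = 0, which factors as 3*(t - 3)*(t + 5) = 0. The curves meet at t = -5, 3.
On [-5, 3], v = -3 is on top; that piece has area ∫[-5,3] (-(3*t**2 + 6*t - 45)) dt = 256.

256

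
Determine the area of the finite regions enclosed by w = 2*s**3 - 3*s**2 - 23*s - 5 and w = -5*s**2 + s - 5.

937/6

Set the curves equal: 2*s**3 - 3*s**2 - 23*s - 5 = -5*s**2 + s - 5, so 2*s**3 + 2*s**2 - 24*s = 0, which factors as 2*s*(s - 3)*(s + 4) = 0. The curves meet at s = -4, 0, 3.
On [-4, 0], w = 2*s**3 - 3*s**2 - 23*s - 5 is on top; that piece has area ∫[-4,0] (2*s**3 + 2*s**2 - 24*s) ds = 320/3.
On [0, 3], w = -5*s**2 + s - 5 is on top; that piece has area ∫[0,3] (-(2*s**3 + 2*s**2 - 24*s)) ds = 99/2.
Total enclosed area = 320/3 + 99/2 = 937/6.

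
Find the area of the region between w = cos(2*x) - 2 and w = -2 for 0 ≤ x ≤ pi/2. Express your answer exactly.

The difference (cos(2*x) - 2) - (-2) = cos(2*x) changes sign at x = pi/4 inside [0, pi/2], so split the integral there.
∫[0,pi/4] (cos(2*x)) dx = 1/2.
∫[pi/4,pi/2] (cos(2*x)) dx = -1/2; the area of that piece is 1/2.
Total area = 1/2 + 1/2 = 1.

1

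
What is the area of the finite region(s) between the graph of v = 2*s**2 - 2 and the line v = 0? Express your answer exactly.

The curve meets the s-axis where 2*s**2 - 2 = 0, i.e. 2*(s - 1)*(s + 1) = 0, at s = -1, 1.
On [-1, 1] the curve lies below the axis; ∫[-1,1] (2*s**2 - 2) ds = -8/3, giving area 8/3.

8/3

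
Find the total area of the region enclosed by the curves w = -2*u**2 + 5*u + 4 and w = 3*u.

9

Set the curves equal: -2*u**2 + 5*u + 4 = 3*u, so -2*u**2 + 2*u + 4 = 0, which factors as -2*(u - 2)*(u + 1) = 0. The curves meet at u = -1, 2.
On [-1, 2], w = -2*u**2 + 5*u + 4 is on top; that piece has area ∫[-1,2] (-2*u**2 + 2*u + 4) du = 9.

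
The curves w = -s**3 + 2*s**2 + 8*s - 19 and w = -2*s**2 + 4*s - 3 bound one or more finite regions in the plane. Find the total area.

148/3

Set the curves equal: -s**3 + 2*s**2 + 8*s - 19 = -2*s**2 + 4*s - 3, so -s**3 + 4*s**2 + 4*s - 16 = 0, which factors as -(s - 4)*(s - 2)*(s + 2) = 0. The curves meet at s = -2, 2, 4.
On [-2, 2], w = -2*s**2 + 4*s - 3 is on top; that piece has area ∫[-2,2] (-(-s**3 + 4*s**2 + 4*s - 16)) ds = 128/3.
On [2, 4], w = -s**3 + 2*s**2 + 8*s - 19 is on top; that piece has area ∫[2,4] (-s**3 + 4*s**2 + 4*s - 16) ds = 20/3.
Total enclosed area = 128/3 + 20/3 = 148/3.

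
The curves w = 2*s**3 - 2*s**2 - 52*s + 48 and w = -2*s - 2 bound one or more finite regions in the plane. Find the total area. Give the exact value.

2024/3

Set the curves equal: 2*s**3 - 2*s**2 - 52*s + 48 = -2*s - 2, so 2*s**3 - 2*s**2 - 50*s + 50 = 0, which factors as 2*(s - 5)*(s - 1)*(s + 5) = 0. The curves meet at s = -5, 1, 5.
On [-5, 1], w = 2*s**3 - 2*s**2 - 52*s + 48 is on top; that piece has area ∫[-5,1] (2*s**3 - 2*s**2 - 50*s + 50) ds = 504.
On [1, 5], w = -2*s - 2 is on top; that piece has area ∫[1,5] (-(2*s**3 - 2*s**2 - 50*s + 50)) ds = 512/3.
Total enclosed area = 504 + 512/3 = 2024/3.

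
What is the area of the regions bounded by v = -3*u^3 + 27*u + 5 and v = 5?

243/2

Set the curves equal: -3*u^3 + 27*u + 5 = 5, so -3*u^3 + 27*u = 0, which factors as -3*u*(u - 3)*(u + 3) = 0. The curves meet at u = -3, 0, 3.
On [-3, 0], v = 5 is on top; that piece has area ∫[-3,0] (-(-3*u^3 + 27*u)) du = 243/4.
On [0, 3], v = -3*u^3 + 27*u + 5 is on top; that piece has area ∫[0,3] (-3*u^3 + 27*u) du = 243/4.
Total enclosed area = 243/4 + 243/4 = 243/2.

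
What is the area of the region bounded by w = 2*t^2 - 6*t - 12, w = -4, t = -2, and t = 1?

61/3

The difference (2*t^2 - 6*t - 12) - (-4) = 2*t^2 - 6*t - 8 changes sign at t = -1 inside [-2, 1], so split the integral there.
∫[-2,-1] (2*t^2 - 6*t - 8) dt = 17/3.
∫[-1,1] (2*t^2 - 6*t - 8) dt = -44/3; the area of that piece is 44/3.
Total area = 17/3 + 44/3 = 61/3.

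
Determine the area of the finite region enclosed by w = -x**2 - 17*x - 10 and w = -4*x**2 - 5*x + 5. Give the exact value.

Set the curves equal: -x**2 - 17*x - 10 = -4*x**2 - 5*x + 5, so 3*x**2 - 12*x - 15 = 0, which factors as 3*(x - 5)*(x + 1) = 0. The curves meet at x = -1, 5.
On [-1, 5], w = -4*x**2 - 5*x + 5 is on top; that piece has area ∫[-1,5] (-(3*x**2 - 12*x - 15)) dx = 108.

108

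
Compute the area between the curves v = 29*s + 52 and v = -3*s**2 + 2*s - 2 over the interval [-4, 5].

1607/2

The difference (29*s + 52) - (-3*s**2 + 2*s - 2) = 3*s**2 + 27*s + 54 changes sign at s = -3 inside [-4, 5], so split the integral there.
∫[-4,-3] (3*s**2 + 27*s + 54) ds = -7/2; the area of that piece is 7/2.
∫[-3,5] (3*s**2 + 27*s + 54) ds = 800.
Total area = 7/2 + 800 = 1607/2.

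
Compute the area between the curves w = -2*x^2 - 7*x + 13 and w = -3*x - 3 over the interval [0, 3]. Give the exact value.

The difference (-2*x^2 - 7*x + 13) - (-3*x - 3) = -2*x^2 - 4*x + 16 changes sign at x = 2 inside [0, 3], so split the integral there.
∫[0,2] (-2*x^2 - 4*x + 16) dx = 56/3.
∫[2,3] (-2*x^2 - 4*x + 16) dx = -20/3; the area of that piece is 20/3.
Total area = 56/3 + 20/3 = 76/3.

76/3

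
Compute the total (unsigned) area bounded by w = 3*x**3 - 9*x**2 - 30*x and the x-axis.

1221/4

The curve meets the x-axis where 3*x**3 - 9*x**2 - 30*x = 0, i.e. 3*x*(x - 5)*(x + 2) = 0, at x = -2, 0, 5.
On [-2, 0] the curve lies above the axis; ∫[-2,0] (3*x**3 - 9*x**2 - 30*x) dx = 24, giving area 24.
On [0, 5] the curve lies below the axis; ∫[0,5] (3*x**3 - 9*x**2 - 30*x) dx = -1125/4, giving area 1125/4.
Total area = 24 + 1125/4 = 1221/4.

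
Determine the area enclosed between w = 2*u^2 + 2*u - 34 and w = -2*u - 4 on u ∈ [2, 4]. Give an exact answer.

The difference (2*u^2 + 2*u - 34) - (-2*u - 4) = 2*u^2 + 4*u - 30 changes sign at u = 3 inside [2, 4], so split the integral there.
∫[2,3] (2*u^2 + 4*u - 30) du = -22/3; the area of that piece is 22/3.
∫[3,4] (2*u^2 + 4*u - 30) du = 26/3.
Total area = 22/3 + 26/3 = 16.

16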